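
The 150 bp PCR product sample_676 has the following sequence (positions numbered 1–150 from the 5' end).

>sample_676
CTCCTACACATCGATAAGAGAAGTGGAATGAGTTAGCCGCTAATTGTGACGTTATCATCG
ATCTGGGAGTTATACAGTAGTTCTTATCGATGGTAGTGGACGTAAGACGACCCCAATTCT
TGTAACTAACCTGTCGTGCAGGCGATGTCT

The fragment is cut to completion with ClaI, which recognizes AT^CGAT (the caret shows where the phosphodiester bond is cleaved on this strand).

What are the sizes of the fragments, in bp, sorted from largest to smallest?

63, 47, 29, 11 bp

ClaI sites (ATCGAT) start at positions 10, 57, 86.
ClaI cuts after base 2 of each site, so after positions 11, 58, 87.
Linear molecule, 3 cuts → 4 fragments:
  1–11 → 11 bp
  12–58 → 47 bp
  59–87 → 29 bp
  88–150 → 63 bp
Sorted largest to smallest: 63, 47, 29, 11 bp.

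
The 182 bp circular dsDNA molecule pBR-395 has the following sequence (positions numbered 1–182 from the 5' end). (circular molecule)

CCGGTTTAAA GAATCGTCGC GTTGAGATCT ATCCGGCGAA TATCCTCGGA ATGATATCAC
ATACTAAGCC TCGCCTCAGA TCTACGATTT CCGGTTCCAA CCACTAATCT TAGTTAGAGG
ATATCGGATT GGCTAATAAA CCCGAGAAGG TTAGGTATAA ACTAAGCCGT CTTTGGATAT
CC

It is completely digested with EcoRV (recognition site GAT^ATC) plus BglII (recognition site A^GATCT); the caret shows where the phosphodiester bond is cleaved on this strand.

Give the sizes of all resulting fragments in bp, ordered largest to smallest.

56, 44, 30, 29, 23 bp

EcoRV sites (GATATC) start at positions 53, 120, 176.
EcoRV cuts after base 3 of each site, so after positions 55, 122, 178.
BglII sites (AGATCT) start at positions 25, 78.
BglII cuts after the first base of each site, so after positions 25, 78.
Combined cut positions: 25, 55, 78, 122, 178.
Circular molecule, 5 cuts → 5 fragments:
  26–55 → 30 bp
  56–78 → 23 bp
  79–122 → 44 bp
  123–178 → 56 bp
  179–182 then 1–25 → 4 + 25 = 29 bp
Sorted largest to smallest: 56, 44, 30, 29, 23 bp.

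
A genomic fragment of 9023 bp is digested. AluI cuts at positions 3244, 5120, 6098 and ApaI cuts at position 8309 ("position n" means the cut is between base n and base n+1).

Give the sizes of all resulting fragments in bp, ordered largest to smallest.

Combined cut positions (sorted): 3244, 5120, 6098, 8309.
Linear molecule, 4 cuts → 5 fragments:
  3244 − 0 = 3244 bp
  5120 − 3244 = 1876 bp
  6098 − 5120 = 978 bp
  8309 − 6098 = 2211 bp
  9023 − 8309 = 714 bp
Sorted largest to smallest: 3244, 2211, 1876, 978, 714 bp.

3244, 2211, 1876, 978, 714 bp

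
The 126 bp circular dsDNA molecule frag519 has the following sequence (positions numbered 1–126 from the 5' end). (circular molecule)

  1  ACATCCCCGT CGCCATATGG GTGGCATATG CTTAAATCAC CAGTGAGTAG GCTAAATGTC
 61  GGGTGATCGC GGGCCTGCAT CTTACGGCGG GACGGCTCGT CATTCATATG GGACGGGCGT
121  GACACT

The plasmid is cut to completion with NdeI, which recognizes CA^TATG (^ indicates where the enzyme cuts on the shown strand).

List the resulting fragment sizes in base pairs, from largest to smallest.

80, 35, 11 bp

NdeI sites (CATATG) start at positions 14, 25, 105.
NdeI cuts after base 2 of each site, so after positions 15, 26, 106.
Circular molecule, 3 cuts → 3 fragments:
  16–26 → 11 bp
  27–106 → 80 bp
  107–126 then 1–15 → 20 + 15 = 35 bp
Sorted largest to smallest: 80, 35, 11 bp.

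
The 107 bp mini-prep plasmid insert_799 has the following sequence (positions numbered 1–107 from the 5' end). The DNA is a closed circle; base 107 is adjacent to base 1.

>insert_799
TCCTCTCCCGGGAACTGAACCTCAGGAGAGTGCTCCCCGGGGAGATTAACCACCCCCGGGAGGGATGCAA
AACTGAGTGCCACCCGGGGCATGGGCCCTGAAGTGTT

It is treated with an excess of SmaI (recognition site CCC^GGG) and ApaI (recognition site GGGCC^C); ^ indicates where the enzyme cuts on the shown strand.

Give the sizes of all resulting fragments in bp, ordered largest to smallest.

SmaI sites (CCCGGG) start at positions 7, 36, 55, 83.
SmaI cuts after base 3 of each site, so after positions 9, 38, 57, 85.
The ApaI site (GGGCCC) starts at position 93.
ApaI cuts after base 5 of each site (before the last base), so after position 97.
Combined cut positions: 9, 38, 57, 85, 97.
Circular molecule, 5 cuts → 5 fragments:
  10–38 → 29 bp
  39–57 → 19 bp
  58–85 → 28 bp
  86–97 → 12 bp
  98–107 then 1–9 → 10 + 9 = 19 bp
Sorted largest to smallest: 29, 28, 19, 19, 12 bp.

29, 28, 19, 19, 12 bp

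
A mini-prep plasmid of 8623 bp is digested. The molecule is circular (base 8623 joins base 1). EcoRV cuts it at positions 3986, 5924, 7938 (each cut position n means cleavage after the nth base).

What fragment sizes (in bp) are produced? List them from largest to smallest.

Circular molecule, 3 cuts → 3 fragments:
  5924 − 3986 = 1938 bp
  7938 − 5924 = 2014 bp
  wrap: 8623 − 7938 + 3986 = 4671 bp
Sorted largest to smallest: 4671, 2014, 1938 bp.

4671, 2014, 1938 bp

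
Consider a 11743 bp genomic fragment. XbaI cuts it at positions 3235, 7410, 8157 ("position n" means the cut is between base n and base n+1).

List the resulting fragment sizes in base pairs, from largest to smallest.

Linear molecule, 3 cuts → 4 fragments:
  3235 − 0 = 3235 bp
  7410 − 3235 = 4175 bp
  8157 − 7410 = 747 bp
  11743 − 8157 = 3586 bp
Sorted largest to smallest: 4175, 3586, 3235, 747 bp.

4175, 3586, 3235, 747 bp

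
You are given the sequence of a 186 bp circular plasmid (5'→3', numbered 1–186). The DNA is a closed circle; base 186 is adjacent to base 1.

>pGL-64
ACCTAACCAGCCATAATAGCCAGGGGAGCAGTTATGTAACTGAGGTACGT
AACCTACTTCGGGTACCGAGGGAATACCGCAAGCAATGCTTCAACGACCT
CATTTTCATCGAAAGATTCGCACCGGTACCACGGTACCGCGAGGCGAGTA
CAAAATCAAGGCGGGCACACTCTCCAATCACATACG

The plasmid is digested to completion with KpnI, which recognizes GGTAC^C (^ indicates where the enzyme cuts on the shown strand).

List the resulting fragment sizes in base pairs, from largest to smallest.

KpnI sites (GGTACC) start at positions 62, 125, 133.
KpnI cuts after base 5 of each site (before the last base), so after positions 66, 129, 137.
Circular molecule, 3 cuts → 3 fragments:
  67–129 → 63 bp
  130–137 → 8 bp
  138–186 then 1–66 → 49 + 66 = 115 bp
Sorted largest to smallest: 115, 63, 8 bp.

115, 63, 8 bp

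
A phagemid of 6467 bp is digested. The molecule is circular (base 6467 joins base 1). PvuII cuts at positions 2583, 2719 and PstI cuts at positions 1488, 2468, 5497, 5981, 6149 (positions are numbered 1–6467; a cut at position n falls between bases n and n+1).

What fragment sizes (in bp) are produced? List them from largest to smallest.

Combined cut positions (sorted): 1488, 2468, 2583, 2719, 5497, 5981, 6149.
Circular molecule, 7 cuts → 7 fragments:
  2468 − 1488 = 980 bp
  2583 − 2468 = 115 bp
  2719 − 2583 = 136 bp
  5497 − 2719 = 2778 bp
  5981 − 5497 = 484 bp
  6149 − 5981 = 168 bp
  wrap: 6467 − 6149 + 1488 = 1806 bp
Sorted largest to smallest: 2778, 1806, 980, 484, 168, 136, 115 bp.

2778, 1806, 980, 484, 168, 136, 115 bp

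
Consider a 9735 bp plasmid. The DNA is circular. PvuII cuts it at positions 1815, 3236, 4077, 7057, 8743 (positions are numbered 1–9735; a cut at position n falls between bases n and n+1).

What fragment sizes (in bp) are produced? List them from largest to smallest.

2980, 2807, 1686, 1421, 841 bp

Circular molecule, 5 cuts → 5 fragments:
  3236 − 1815 = 1421 bp
  4077 − 3236 = 841 bp
  7057 − 4077 = 2980 bp
  8743 − 7057 = 1686 bp
  wrap: 9735 − 8743 + 1815 = 2807 bp
Sorted largest to smallest: 2980, 2807, 1686, 1421, 841 bp.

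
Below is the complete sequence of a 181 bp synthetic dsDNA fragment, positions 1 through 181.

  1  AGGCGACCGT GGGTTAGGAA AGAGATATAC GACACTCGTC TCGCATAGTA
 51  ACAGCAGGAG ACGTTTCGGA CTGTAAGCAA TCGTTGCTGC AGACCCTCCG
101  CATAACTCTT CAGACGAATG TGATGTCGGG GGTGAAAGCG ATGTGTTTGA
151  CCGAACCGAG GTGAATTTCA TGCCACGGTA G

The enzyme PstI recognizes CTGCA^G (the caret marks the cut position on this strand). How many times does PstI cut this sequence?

1

CTGCAG occurs starting at position 87.
PstI cuts at 1 site.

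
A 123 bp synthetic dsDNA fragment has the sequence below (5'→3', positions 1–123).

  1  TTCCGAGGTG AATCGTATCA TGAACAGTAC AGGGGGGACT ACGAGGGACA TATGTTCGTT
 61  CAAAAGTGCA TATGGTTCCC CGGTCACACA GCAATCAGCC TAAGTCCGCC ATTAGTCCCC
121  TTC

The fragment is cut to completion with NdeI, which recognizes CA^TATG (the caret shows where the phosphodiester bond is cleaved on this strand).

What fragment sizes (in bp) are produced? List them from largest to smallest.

NdeI sites (CATATG) start at positions 49, 69.
NdeI cuts after base 2 of each site, so after positions 50, 70.
Linear molecule, 2 cuts → 3 fragments:
  1–50 → 50 bp
  51–70 → 20 bp
  71–123 → 53 bp
Sorted largest to smallest: 53, 50, 20 bp.

53, 50, 20 bp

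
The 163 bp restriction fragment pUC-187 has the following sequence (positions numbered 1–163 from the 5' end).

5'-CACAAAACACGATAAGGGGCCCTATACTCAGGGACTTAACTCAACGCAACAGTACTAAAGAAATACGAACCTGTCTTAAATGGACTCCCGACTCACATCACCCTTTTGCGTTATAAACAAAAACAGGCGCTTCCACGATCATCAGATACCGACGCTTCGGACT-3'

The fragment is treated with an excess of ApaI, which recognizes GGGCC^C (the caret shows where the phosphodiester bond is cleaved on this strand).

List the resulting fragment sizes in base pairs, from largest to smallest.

142, 21 bp

The ApaI site (GGGCCC) starts at position 17.
ApaI cuts after base 5 of each site (before the last base), so after position 21.
Linear molecule, 1 cut → 2 fragments:
  1–21 → 21 bp
  22–163 → 142 bp
Sorted largest to smallest: 142, 21 bp.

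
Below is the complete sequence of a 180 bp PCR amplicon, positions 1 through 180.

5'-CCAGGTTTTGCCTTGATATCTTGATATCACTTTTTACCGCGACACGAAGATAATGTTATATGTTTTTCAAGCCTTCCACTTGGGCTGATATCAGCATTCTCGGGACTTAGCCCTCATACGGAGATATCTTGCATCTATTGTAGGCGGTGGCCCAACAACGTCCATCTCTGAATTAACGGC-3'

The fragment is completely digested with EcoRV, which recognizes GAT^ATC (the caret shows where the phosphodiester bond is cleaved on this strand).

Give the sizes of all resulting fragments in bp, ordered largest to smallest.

64, 55, 36, 17, 8 bp

EcoRV sites (GATATC) start at positions 15, 23, 87, 123.
EcoRV cuts after base 3 of each site, so after positions 17, 25, 89, 125.
Linear molecule, 4 cuts → 5 fragments:
  1–17 → 17 bp
  18–25 → 8 bp
  26–89 → 64 bp
  90–125 → 36 bp
  126–180 → 55 bp
Sorted largest to smallest: 64, 55, 36, 17, 8 bp.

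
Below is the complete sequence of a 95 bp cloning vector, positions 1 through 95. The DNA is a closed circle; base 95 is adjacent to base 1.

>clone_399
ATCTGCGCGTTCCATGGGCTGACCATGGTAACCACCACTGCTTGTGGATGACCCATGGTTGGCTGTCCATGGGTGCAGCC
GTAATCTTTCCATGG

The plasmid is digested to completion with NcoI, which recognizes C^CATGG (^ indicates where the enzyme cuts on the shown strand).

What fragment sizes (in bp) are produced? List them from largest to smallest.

NcoI sites (CCATGG) start at positions 12, 23, 53, 67, 90.
NcoI cuts after the first base of each site, so after positions 12, 23, 53, 67, 90.
Circular molecule, 5 cuts → 5 fragments:
  13–23 → 11 bp
  24–53 → 30 bp
  54–67 → 14 bp
  68–90 → 23 bp
  91–95 then 1–12 → 5 + 12 = 17 bp
Sorted largest to smallest: 30, 23, 17, 14, 11 bp.

30, 23, 17, 14, 11 bp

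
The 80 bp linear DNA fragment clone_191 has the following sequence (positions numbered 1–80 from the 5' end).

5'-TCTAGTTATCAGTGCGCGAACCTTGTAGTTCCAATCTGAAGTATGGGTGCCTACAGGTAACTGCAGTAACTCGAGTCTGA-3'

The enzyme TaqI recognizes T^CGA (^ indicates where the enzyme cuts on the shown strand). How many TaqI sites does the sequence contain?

1

TCGA occurs starting at position 71.
TaqI cuts at 1 site.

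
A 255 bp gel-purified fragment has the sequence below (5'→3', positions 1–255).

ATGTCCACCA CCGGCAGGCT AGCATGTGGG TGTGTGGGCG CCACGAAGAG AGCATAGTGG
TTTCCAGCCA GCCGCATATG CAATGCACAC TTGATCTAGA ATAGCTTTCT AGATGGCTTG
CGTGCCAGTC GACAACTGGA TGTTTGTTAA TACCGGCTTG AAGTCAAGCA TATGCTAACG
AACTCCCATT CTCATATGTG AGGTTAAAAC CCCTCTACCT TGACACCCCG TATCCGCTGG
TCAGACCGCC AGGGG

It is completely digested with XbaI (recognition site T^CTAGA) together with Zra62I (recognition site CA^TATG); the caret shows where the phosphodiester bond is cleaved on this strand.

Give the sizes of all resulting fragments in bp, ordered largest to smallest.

76, 62, 61, 24, 19, 13 bp

XbaI sites (TCTAGA) start at positions 95, 108.
XbaI cuts after the first base of each site, so after positions 95, 108.
Zra62I sites (CATATG) start at positions 75, 169, 193.
Zra62I cuts after base 2 of each site, so after positions 76, 170, 194.
Combined cut positions: 76, 95, 108, 170, 194.
Linear molecule, 5 cuts → 6 fragments:
  1–76 → 76 bp
  77–95 → 19 bp
  96–108 → 13 bp
  109–170 → 62 bp
  171–194 → 24 bp
  195–255 → 61 bp
Sorted largest to smallest: 76, 62, 61, 24, 19, 13 bp.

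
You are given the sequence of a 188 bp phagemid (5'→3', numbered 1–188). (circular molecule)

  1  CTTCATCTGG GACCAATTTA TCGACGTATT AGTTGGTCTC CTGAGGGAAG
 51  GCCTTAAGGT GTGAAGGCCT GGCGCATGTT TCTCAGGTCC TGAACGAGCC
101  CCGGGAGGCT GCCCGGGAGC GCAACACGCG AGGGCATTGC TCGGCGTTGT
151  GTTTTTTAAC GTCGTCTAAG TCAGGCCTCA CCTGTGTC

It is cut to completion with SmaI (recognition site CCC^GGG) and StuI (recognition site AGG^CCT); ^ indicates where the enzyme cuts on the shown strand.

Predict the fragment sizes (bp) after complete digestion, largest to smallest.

64, 61, 35, 16, 12 bp

SmaI sites (CCCGGG) start at positions 100, 112.
SmaI cuts after base 3 of each site, so after positions 102, 114.
StuI sites (AGGCCT) start at positions 49, 65, 173.
StuI cuts after base 3 of each site, so after positions 51, 67, 175.
Combined cut positions: 51, 67, 102, 114, 175.
Circular molecule, 5 cuts → 5 fragments:
  52–67 → 16 bp
  68–102 → 35 bp
  103–114 → 12 bp
  115–175 → 61 bp
  176–188 then 1–51 → 13 + 51 = 64 bp
Sorted largest to smallest: 64, 61, 35, 16, 12 bp.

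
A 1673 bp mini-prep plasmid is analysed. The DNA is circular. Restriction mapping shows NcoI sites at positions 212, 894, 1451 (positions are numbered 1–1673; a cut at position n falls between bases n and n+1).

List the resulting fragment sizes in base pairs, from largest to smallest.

Circular molecule, 3 cuts → 3 fragments:
  894 − 212 = 682 bp
  1451 − 894 = 557 bp
  wrap: 1673 − 1451 + 212 = 434 bp
Sorted largest to smallest: 682, 557, 434 bp.

682, 557, 434 bp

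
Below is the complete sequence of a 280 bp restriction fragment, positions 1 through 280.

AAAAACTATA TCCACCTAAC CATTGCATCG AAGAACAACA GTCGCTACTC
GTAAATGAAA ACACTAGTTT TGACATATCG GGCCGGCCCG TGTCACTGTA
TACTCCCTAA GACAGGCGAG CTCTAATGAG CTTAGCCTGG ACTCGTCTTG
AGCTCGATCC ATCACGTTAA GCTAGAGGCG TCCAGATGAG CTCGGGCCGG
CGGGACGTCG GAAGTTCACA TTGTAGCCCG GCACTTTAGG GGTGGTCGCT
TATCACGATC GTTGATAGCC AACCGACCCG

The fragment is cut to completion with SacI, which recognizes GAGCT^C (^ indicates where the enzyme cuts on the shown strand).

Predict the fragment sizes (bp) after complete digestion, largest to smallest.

SacI sites (GAGCTC) start at positions 118, 150, 188.
SacI cuts after base 5 of each site (before the last base), so after positions 122, 154, 192.
Linear molecule, 3 cuts → 4 fragments:
  1–122 → 122 bp
  123–154 → 32 bp
  155–192 → 38 bp
  193–280 → 88 bp
Sorted largest to smallest: 122, 88, 38, 32 bp.

122, 88, 38, 32 bp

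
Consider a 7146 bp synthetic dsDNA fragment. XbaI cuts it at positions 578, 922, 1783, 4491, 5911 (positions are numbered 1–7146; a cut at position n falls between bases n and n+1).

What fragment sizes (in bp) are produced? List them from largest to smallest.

Linear molecule, 5 cuts → 6 fragments:
  578 − 0 = 578 bp
  922 − 578 = 344 bp
  1783 − 922 = 861 bp
  4491 − 1783 = 2708 bp
  5911 − 4491 = 1420 bp
  7146 − 5911 = 1235 bp
Sorted largest to smallest: 2708, 1420, 1235, 861, 578, 344 bp.

2708, 1420, 1235, 861, 578, 344 bp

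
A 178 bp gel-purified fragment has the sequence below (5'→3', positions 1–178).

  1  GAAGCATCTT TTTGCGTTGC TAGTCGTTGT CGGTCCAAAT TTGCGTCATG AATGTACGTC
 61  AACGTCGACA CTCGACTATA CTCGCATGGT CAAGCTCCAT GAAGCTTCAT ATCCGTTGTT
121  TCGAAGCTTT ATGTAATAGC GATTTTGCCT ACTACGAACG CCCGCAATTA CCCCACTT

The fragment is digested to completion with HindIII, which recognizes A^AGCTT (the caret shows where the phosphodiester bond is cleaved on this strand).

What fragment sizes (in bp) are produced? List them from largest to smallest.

102, 54, 22 bp

HindIII sites (AAGCTT) start at positions 102, 124.
HindIII cuts after the first base of each site, so after positions 102, 124.
Linear molecule, 2 cuts → 3 fragments:
  1–102 → 102 bp
  103–124 → 22 bp
  125–178 → 54 bp
Sorted largest to smallest: 102, 54, 22 bp.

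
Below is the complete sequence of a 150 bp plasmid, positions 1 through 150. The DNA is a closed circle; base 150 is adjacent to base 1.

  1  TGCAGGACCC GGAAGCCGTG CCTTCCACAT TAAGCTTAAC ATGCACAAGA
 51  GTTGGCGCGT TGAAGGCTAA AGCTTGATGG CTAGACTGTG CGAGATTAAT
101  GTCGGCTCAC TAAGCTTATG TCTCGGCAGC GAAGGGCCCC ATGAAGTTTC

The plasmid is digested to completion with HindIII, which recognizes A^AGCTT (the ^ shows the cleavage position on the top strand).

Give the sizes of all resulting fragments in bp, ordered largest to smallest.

HindIII sites (AAGCTT) start at positions 32, 70, 112.
HindIII cuts after the first base of each site, so after positions 32, 70, 112.
Circular molecule, 3 cuts → 3 fragments:
  33–70 → 38 bp
  71–112 → 42 bp
  113–150 then 1–32 → 38 + 32 = 70 bp
Sorted largest to smallest: 70, 42, 38 bp.

70, 42, 38 bp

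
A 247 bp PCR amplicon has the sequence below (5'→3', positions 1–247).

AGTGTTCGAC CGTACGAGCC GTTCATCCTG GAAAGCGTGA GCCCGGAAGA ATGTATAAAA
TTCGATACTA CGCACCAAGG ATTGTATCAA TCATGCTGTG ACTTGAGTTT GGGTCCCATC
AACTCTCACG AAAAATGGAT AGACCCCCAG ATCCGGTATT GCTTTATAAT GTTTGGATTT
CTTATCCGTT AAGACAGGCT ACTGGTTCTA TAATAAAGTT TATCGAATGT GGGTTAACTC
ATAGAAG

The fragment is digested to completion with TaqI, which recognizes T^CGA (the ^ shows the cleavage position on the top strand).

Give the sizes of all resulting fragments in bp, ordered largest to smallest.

TaqI sites (TCGA) start at positions 6, 62, 223.
TaqI cuts after the first base of each site, so after positions 6, 62, 223.
Linear molecule, 3 cuts → 4 fragments:
  1–6 → 6 bp
  7–62 → 56 bp
  63–223 → 161 bp
  224–247 → 24 bp
Sorted largest to smallest: 161, 56, 24, 6 bp.

161, 56, 24, 6 bp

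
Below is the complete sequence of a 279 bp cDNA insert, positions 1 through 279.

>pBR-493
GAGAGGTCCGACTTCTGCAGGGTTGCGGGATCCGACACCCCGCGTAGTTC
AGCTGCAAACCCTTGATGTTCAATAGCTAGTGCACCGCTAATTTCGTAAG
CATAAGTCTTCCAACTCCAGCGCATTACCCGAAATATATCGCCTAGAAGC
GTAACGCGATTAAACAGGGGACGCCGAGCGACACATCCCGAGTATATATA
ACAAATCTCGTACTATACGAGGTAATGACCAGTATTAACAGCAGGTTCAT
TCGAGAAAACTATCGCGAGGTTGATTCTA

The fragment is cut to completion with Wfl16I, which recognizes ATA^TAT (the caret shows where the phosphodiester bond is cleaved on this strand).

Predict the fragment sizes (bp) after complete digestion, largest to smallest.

136, 83, 60 bp

Wfl16I sites (ATATAT) start at positions 134, 194.
Wfl16I cuts after base 3 of each site, so after positions 136, 196.
Linear molecule, 2 cuts → 3 fragments:
  1–136 → 136 bp
  137–196 → 60 bp
  197–279 → 83 bp
Sorted largest to smallest: 136, 83, 60 bp.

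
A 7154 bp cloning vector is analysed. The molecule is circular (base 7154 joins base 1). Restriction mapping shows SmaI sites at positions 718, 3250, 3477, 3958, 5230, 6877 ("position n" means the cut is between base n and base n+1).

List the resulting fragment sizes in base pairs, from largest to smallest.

Circular molecule, 6 cuts → 6 fragments:
  3250 − 718 = 2532 bp
  3477 − 3250 = 227 bp
  3958 − 3477 = 481 bp
  5230 − 3958 = 1272 bp
  6877 − 5230 = 1647 bp
  wrap: 7154 − 6877 + 718 = 995 bp
Sorted largest to smallest: 2532, 1647, 1272, 995, 481, 227 bp.

2532, 1647, 1272, 995, 481, 227 bp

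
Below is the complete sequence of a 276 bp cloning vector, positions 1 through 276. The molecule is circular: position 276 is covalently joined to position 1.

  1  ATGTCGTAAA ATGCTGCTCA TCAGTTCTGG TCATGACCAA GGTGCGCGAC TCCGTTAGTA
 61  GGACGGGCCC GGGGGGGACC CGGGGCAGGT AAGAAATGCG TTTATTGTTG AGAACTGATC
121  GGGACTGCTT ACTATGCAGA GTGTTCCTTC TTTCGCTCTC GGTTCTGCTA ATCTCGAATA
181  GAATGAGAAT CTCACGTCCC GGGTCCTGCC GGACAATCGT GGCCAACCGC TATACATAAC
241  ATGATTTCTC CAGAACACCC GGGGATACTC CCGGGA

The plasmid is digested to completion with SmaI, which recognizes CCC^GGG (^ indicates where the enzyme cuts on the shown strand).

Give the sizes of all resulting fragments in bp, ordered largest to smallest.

SmaI sites (CCCGGG) start at positions 68, 79, 198, 258, 270.
SmaI cuts after base 3 of each site, so after positions 70, 81, 200, 260, 272.
Circular molecule, 5 cuts → 5 fragments:
  71–81 → 11 bp
  82–200 → 119 bp
  201–260 → 60 bp
  261–272 → 12 bp
  273–276 then 1–70 → 4 + 70 = 74 bp
Sorted largest to smallest: 119, 74, 60, 12, 11 bp.

119, 74, 60, 12, 11 bp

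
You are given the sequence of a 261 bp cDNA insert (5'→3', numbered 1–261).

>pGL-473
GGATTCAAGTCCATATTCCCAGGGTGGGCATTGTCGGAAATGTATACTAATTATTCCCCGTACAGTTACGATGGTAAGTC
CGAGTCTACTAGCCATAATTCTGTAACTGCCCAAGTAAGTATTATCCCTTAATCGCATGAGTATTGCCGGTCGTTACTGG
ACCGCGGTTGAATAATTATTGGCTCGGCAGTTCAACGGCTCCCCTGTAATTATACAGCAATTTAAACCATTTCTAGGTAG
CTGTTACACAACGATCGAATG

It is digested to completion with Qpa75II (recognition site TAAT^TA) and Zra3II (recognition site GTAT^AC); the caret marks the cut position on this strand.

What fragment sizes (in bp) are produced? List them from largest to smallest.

Qpa75II sites (TAATTA) start at positions 48, 173, 207.
Qpa75II cuts after base 4 of each site, so after positions 51, 176, 210.
The Zra3II site (GTATAC) starts at position 42.
Zra3II cuts after base 4 of each site, so after position 45.
Combined cut positions: 45, 51, 176, 210.
Linear molecule, 4 cuts → 5 fragments:
  1–45 → 45 bp
  46–51 → 6 bp
  52–176 → 125 bp
  177–210 → 34 bp
  211–261 → 51 bp
Sorted largest to smallest: 125, 51, 45, 34, 6 bp.

125, 51, 45, 34, 6 bp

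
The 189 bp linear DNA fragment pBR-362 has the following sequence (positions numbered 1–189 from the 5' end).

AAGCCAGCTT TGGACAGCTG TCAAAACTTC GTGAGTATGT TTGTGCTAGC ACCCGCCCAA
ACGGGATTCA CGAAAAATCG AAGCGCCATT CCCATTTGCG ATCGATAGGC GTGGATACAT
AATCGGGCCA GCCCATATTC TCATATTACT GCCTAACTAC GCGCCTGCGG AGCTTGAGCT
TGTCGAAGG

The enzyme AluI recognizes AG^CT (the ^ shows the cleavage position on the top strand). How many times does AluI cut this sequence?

AGCT occurs starting at positions 6, 16, 171, 177.
AluI cuts at 4 sites.

4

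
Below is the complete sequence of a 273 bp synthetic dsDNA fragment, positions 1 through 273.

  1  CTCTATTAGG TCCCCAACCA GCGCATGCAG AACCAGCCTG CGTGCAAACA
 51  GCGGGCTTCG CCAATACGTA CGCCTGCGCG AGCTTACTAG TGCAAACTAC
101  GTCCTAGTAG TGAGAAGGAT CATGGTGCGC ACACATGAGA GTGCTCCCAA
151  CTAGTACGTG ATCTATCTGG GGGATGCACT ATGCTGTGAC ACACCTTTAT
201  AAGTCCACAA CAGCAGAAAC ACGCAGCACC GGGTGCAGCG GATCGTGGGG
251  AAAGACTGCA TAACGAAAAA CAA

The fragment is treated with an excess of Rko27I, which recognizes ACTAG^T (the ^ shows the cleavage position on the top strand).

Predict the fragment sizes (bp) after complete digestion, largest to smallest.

119, 90, 64 bp

Rko27I sites (ACTAGT) start at positions 86, 150.
Rko27I cuts after base 5 of each site (before the last base), so after positions 90, 154.
Linear molecule, 2 cuts → 3 fragments:
  1–90 → 90 bp
  91–154 → 64 bp
  155–273 → 119 bp
Sorted largest to smallest: 119, 90, 64 bp.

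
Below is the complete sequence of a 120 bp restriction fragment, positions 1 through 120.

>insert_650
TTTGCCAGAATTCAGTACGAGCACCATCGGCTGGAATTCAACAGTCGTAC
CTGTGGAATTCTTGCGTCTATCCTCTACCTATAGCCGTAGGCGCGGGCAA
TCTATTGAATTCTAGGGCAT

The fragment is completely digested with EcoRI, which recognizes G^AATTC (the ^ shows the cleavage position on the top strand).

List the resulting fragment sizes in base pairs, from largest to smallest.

51, 26, 22, 13, 8 bp

EcoRI sites (GAATTC) start at positions 8, 34, 56, 107.
EcoRI cuts after the first base of each site, so after positions 8, 34, 56, 107.
Linear molecule, 4 cuts → 5 fragments:
  1–8 → 8 bp
  9–34 → 26 bp
  35–56 → 22 bp
  57–107 → 51 bp
  108–120 → 13 bp
Sorted largest to smallest: 51, 26, 22, 13, 8 bp.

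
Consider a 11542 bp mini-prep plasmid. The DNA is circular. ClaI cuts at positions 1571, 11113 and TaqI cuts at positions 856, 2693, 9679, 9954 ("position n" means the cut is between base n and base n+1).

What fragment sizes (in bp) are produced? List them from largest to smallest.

Combined cut positions (sorted): 856, 1571, 2693, 9679, 9954, 11113.
Circular molecule, 6 cuts → 6 fragments:
  1571 − 856 = 715 bp
  2693 − 1571 = 1122 bp
  9679 − 2693 = 6986 bp
  9954 − 9679 = 275 bp
  11113 − 9954 = 1159 bp
  wrap: 11542 − 11113 + 856 = 1285 bp
Sorted largest to smallest: 6986, 1285, 1159, 1122, 715, 275 bp.

6986, 1285, 1159, 1122, 715, 275 bp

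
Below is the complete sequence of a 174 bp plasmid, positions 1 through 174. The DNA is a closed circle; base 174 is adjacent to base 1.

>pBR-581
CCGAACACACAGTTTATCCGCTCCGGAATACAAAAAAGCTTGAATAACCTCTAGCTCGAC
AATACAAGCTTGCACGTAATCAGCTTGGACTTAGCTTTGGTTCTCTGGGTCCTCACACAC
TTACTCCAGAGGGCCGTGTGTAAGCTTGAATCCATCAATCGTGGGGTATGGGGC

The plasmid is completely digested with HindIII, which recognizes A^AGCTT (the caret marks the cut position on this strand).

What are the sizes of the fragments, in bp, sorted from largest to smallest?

76, 68, 30 bp

HindIII sites (AAGCTT) start at positions 36, 66, 142.
HindIII cuts after the first base of each site, so after positions 36, 66, 142.
Circular molecule, 3 cuts → 3 fragments:
  37–66 → 30 bp
  67–142 → 76 bp
  143–174 then 1–36 → 32 + 36 = 68 bp
Sorted largest to smallest: 76, 68, 30 bp.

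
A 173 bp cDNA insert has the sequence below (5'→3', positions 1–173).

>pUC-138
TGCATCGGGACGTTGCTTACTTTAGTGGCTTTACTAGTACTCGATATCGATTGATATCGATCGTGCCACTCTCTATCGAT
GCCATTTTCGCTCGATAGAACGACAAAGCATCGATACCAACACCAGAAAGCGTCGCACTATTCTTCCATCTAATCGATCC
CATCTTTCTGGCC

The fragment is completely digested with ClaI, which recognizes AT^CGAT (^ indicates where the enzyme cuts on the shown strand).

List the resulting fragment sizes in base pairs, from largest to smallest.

47, 43, 35, 19, 19, 10 bp

ClaI sites (ATCGAT) start at positions 46, 56, 75, 110, 153.
ClaI cuts after base 2 of each site, so after positions 47, 57, 76, 111, 154.
Linear molecule, 5 cuts → 6 fragments:
  1–47 → 47 bp
  48–57 → 10 bp
  58–76 → 19 bp
  77–111 → 35 bp
  112–154 → 43 bp
  155–173 → 19 bp
Sorted largest to smallest: 47, 43, 35, 19, 19, 10 bp.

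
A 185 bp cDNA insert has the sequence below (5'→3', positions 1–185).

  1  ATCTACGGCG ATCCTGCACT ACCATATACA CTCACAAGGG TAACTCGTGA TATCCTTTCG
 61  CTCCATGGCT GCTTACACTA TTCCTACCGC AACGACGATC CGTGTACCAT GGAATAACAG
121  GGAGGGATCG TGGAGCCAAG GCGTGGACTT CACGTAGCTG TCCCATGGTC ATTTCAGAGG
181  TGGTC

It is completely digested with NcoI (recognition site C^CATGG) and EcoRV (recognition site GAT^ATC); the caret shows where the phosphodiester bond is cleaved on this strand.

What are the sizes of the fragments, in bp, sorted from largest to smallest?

NcoI sites (CCATGG) start at positions 63, 107, 163.
NcoI cuts after the first base of each site, so after positions 63, 107, 163.
The EcoRV site (GATATC) starts at position 49.
EcoRV cuts after base 3 of each site, so after position 51.
Combined cut positions: 51, 63, 107, 163.
Linear molecule, 4 cuts → 5 fragments:
  1–51 → 51 bp
  52–63 → 12 bp
  64–107 → 44 bp
  108–163 → 56 bp
  164–185 → 22 bp
Sorted largest to smallest: 56, 51, 44, 22, 12 bp.

56, 51, 44, 22, 12 bp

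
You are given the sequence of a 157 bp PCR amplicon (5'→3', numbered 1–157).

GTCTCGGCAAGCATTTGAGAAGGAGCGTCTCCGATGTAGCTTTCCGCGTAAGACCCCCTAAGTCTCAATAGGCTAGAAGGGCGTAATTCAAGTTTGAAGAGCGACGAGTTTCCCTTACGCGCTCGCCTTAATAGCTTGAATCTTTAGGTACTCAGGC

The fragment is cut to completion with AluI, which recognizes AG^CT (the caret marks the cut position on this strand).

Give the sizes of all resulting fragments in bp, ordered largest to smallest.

AluI sites (AGCT) start at positions 38, 133.
AluI cuts after base 2 of each site, so after positions 39, 134.
Linear molecule, 2 cuts → 3 fragments:
  1–39 → 39 bp
  40–134 → 95 bp
  135–157 → 23 bp
Sorted largest to smallest: 95, 39, 23 bp.

95, 39, 23 bp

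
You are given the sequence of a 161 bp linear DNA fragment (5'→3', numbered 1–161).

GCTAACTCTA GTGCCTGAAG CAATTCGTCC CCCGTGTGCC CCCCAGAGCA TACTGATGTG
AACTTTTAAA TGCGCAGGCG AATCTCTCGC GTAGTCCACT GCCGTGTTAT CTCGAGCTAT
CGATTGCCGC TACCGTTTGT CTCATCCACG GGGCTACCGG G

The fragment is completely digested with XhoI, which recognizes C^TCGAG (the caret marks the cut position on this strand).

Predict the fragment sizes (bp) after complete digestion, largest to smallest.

111, 50 bp

The XhoI site (CTCGAG) starts at position 111.
XhoI cuts after the first base of each site, so after position 111.
Linear molecule, 1 cut → 2 fragments:
  1–111 → 111 bp
  112–161 → 50 bp
Sorted largest to smallest: 111, 50 bp.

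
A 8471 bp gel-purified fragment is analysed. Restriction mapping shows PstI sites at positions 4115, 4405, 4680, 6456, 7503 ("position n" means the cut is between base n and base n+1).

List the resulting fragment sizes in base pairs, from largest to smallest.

Linear molecule, 5 cuts → 6 fragments:
  4115 − 0 = 4115 bp
  4405 − 4115 = 290 bp
  4680 − 4405 = 275 bp
  6456 − 4680 = 1776 bp
  7503 − 6456 = 1047 bp
  8471 − 7503 = 968 bp
Sorted largest to smallest: 4115, 1776, 1047, 968, 290, 275 bp.

4115, 1776, 1047, 968, 290, 275 bp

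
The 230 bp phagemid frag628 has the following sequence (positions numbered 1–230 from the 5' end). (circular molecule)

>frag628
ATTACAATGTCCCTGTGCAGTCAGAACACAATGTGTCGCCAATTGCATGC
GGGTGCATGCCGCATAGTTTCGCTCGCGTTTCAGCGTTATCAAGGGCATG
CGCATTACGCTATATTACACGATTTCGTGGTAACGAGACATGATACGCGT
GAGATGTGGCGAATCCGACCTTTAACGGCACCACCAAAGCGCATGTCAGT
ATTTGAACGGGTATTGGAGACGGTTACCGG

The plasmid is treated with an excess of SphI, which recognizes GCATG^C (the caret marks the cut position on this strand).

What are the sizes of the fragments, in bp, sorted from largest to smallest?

SphI sites (GCATGC) start at positions 45, 55, 96.
SphI cuts after base 5 of each site (before the last base), so after positions 49, 59, 100.
Circular molecule, 3 cuts → 3 fragments:
  50–59 → 10 bp
  60–100 → 41 bp
  101–230 then 1–49 → 130 + 49 = 179 bp
Sorted largest to smallest: 179, 41, 10 bp.

179, 41, 10 bp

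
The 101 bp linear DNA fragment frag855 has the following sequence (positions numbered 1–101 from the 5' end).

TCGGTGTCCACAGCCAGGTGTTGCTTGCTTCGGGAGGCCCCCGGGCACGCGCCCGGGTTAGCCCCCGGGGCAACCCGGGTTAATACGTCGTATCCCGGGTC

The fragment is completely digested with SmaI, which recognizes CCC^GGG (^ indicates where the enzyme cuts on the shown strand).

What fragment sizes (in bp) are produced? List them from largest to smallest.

SmaI sites (CCCGGG) start at positions 40, 52, 64, 74, 94.
SmaI cuts after base 3 of each site, so after positions 42, 54, 66, 76, 96.
Linear molecule, 5 cuts → 6 fragments:
  1–42 → 42 bp
  43–54 → 12 bp
  55–66 → 12 bp
  67–76 → 10 bp
  77–96 → 20 bp
  97–101 → 5 bp
Sorted largest to smallest: 42, 20, 12, 12, 10, 5 bp.

42, 20, 12, 12, 10, 5 bp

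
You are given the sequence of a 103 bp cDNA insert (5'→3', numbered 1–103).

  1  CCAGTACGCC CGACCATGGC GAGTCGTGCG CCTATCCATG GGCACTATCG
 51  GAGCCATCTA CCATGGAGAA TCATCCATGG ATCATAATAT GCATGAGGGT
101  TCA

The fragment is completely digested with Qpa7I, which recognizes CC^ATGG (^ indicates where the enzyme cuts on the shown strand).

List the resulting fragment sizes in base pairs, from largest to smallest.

Qpa7I sites (CCATGG) start at positions 14, 36, 61, 75.
Qpa7I cuts after base 2 of each site, so after positions 15, 37, 62, 76.
Linear molecule, 4 cuts → 5 fragments:
  1–15 → 15 bp
  16–37 → 22 bp
  38–62 → 25 bp
  63–76 → 14 bp
  77–103 → 27 bp
Sorted largest to smallest: 27, 25, 22, 15, 14 bp.

27, 25, 22, 15, 14 bp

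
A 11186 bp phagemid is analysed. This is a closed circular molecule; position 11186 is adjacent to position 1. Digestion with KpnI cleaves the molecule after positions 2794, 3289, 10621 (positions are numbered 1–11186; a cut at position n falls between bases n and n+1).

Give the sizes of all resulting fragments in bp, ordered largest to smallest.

7332, 3359, 495 bp

Circular molecule, 3 cuts → 3 fragments:
  3289 − 2794 = 495 bp
  10621 − 3289 = 7332 bp
  wrap: 11186 − 10621 + 2794 = 3359 bp
Sorted largest to smallest: 7332, 3359, 495 bp.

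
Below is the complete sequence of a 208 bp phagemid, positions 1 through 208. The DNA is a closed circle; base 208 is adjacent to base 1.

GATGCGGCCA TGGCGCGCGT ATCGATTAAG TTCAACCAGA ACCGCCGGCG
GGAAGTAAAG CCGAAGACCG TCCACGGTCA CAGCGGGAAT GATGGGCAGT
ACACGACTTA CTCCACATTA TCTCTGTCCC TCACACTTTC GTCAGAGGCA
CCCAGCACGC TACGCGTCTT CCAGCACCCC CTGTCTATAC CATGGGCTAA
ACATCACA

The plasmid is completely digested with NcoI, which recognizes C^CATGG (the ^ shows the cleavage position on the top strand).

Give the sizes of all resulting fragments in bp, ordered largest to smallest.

NcoI sites (CCATGG) start at positions 8, 190.
NcoI cuts after the first base of each site, so after positions 8, 190.
Circular molecule, 2 cuts → 2 fragments:
  9–190 → 182 bp
  191–208 then 1–8 → 18 + 8 = 26 bp
Sorted largest to smallest: 182, 26 bp.

182, 26 bp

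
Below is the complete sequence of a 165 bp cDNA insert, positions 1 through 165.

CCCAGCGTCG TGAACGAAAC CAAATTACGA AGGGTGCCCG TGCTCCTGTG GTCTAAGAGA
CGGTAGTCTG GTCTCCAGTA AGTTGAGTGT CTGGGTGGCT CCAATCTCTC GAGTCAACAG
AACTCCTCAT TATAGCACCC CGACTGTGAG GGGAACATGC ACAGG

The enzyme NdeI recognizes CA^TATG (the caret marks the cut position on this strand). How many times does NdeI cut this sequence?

No occurrence of CATATG is present in the sequence.
NdeI does not cut: 0 sites.

0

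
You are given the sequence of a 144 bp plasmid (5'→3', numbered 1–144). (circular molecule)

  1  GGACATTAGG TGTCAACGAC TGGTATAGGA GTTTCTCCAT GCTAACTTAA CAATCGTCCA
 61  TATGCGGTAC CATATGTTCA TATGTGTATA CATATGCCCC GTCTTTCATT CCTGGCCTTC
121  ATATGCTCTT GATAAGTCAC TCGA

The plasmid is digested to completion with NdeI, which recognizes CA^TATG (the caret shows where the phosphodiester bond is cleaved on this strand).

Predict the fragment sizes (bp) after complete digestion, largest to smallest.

83, 29, 12, 12, 8 bp

NdeI sites (CATATG) start at positions 59, 71, 79, 91, 120.
NdeI cuts after base 2 of each site, so after positions 60, 72, 80, 92, 121.
Circular molecule, 5 cuts → 5 fragments:
  61–72 → 12 bp
  73–80 → 8 bp
  81–92 → 12 bp
  93–121 → 29 bp
  122–144 then 1–60 → 23 + 60 = 83 bp
Sorted largest to smallest: 83, 29, 12, 12, 8 bp.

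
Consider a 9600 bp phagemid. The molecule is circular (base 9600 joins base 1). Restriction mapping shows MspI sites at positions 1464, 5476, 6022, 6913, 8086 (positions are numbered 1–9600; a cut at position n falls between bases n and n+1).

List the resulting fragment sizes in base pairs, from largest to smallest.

4012, 2978, 1173, 891, 546 bp

Circular molecule, 5 cuts → 5 fragments:
  5476 − 1464 = 4012 bp
  6022 − 5476 = 546 bp
  6913 − 6022 = 891 bp
  8086 − 6913 = 1173 bp
  wrap: 9600 − 8086 + 1464 = 2978 bp
Sorted largest to smallest: 4012, 2978, 1173, 891, 546 bp.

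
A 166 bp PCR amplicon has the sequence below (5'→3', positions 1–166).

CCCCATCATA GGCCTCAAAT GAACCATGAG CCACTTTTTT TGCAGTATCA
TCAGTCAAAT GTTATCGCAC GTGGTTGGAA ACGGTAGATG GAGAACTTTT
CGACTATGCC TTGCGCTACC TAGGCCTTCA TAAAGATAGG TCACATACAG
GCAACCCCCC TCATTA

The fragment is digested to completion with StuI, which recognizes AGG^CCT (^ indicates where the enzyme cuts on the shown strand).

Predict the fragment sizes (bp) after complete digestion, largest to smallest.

StuI sites (AGGCCT) start at positions 10, 122.
StuI cuts after base 3 of each site, so after positions 12, 124.
Linear molecule, 2 cuts → 3 fragments:
  1–12 → 12 bp
  13–124 → 112 bp
  125–166 → 42 bp
Sorted largest to smallest: 112, 42, 12 bp.

112, 42, 12 bp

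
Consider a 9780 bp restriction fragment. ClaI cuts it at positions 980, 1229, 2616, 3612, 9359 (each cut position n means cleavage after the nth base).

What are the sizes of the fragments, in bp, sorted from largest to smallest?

5747, 1387, 996, 980, 421, 249 bp

Linear molecule, 5 cuts → 6 fragments:
  980 − 0 = 980 bp
  1229 − 980 = 249 bp
  2616 − 1229 = 1387 bp
  3612 − 2616 = 996 bp
  9359 − 3612 = 5747 bp
  9780 − 9359 = 421 bp
Sorted largest to smallest: 5747, 1387, 996, 980, 421, 249 bp.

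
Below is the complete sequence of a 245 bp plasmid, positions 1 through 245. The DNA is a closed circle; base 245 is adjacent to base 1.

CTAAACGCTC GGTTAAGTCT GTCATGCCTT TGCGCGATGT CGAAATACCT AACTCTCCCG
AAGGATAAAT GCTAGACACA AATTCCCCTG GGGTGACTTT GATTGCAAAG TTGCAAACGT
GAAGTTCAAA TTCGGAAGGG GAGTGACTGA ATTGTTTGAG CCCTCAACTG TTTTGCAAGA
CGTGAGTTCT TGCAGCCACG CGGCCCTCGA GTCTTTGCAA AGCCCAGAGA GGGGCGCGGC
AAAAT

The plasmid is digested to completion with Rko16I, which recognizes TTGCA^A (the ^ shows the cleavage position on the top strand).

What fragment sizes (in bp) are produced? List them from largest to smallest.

Rko16I sites (TTGCAA) start at positions 103, 111, 173, 215.
Rko16I cuts after base 5 of each site (before the last base), so after positions 107, 115, 177, 219.
Circular molecule, 4 cuts → 4 fragments:
  108–115 → 8 bp
  116–177 → 62 bp
  178–219 → 42 bp
  220–245 then 1–107 → 26 + 107 = 133 bp
Sorted largest to smallest: 133, 62, 42, 8 bp.

133, 62, 42, 8 bp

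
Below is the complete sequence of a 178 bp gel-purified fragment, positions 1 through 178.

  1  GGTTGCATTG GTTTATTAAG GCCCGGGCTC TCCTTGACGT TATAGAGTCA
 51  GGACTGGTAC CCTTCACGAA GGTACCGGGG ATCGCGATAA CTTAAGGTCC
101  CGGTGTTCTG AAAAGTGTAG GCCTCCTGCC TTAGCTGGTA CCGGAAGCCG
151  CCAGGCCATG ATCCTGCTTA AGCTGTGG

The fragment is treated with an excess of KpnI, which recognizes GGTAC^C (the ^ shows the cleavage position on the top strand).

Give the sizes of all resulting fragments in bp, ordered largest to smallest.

KpnI sites (GGTACC) start at positions 56, 71, 137.
KpnI cuts after base 5 of each site (before the last base), so after positions 60, 75, 141.
Linear molecule, 3 cuts → 4 fragments:
  1–60 → 60 bp
  61–75 → 15 bp
  76–141 → 66 bp
  142–178 → 37 bp
Sorted largest to smallest: 66, 60, 37, 15 bp.

66, 60, 37, 15 bp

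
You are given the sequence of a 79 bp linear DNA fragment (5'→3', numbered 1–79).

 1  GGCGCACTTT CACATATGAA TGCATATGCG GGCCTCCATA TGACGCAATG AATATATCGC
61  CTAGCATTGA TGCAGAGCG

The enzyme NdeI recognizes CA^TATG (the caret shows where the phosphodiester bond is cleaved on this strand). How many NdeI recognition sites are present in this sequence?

3

CATATG occurs starting at positions 13, 23, 37.
NdeI cuts at 3 sites.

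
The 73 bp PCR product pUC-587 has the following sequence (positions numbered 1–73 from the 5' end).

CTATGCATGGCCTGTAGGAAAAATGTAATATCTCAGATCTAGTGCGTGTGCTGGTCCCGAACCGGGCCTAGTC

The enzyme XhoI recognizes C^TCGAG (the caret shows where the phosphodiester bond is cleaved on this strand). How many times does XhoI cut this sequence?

No occurrence of CTCGAG is present in the sequence.
XhoI does not cut: 0 sites.

0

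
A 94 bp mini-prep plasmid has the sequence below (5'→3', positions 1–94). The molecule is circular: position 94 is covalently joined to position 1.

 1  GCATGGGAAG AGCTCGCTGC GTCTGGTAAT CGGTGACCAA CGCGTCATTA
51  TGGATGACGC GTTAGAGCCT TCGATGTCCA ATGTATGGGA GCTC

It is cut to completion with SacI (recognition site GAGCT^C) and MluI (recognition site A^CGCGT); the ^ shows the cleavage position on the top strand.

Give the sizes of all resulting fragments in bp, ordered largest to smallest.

SacI sites (GAGCTC) start at positions 10, 89.
SacI cuts after base 5 of each site (before the last base), so after positions 14, 93.
MluI sites (ACGCGT) start at positions 40, 57.
MluI cuts after the first base of each site, so after positions 40, 57.
Combined cut positions: 14, 40, 57, 93.
Circular molecule, 4 cuts → 4 fragments:
  15–40 → 26 bp
  41–57 → 17 bp
  58–93 → 36 bp
  94–94 then 1–14 → 1 + 14 = 15 bp
Sorted largest to smallest: 36, 26, 17, 15 bp.

36, 26, 17, 15 bp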